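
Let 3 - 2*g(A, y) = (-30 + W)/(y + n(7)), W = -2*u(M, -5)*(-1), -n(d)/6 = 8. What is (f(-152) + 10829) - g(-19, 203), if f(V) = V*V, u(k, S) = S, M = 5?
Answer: 2103745/62 ≈ 33931.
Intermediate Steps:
n(d) = -48 (n(d) = -6*8 = -48)
W = -10 (W = -2*(-5)*(-1) = 10*(-1) = -10)
f(V) = V**2
g(A, y) = 3/2 + 20/(-48 + y) (g(A, y) = 3/2 - (-30 - 10)/(2*(y - 48)) = 3/2 - (-20)/(-48 + y) = 3/2 + 20/(-48 + y))
(f(-152) + 10829) - g(-19, 203) = ((-152)**2 + 10829) - (-104 + 3*203)/(2*(-48 + 203)) = (23104 + 10829) - (-104 + 609)/(2*155) = 33933 - 505/(2*155) = 33933 - 1*101/62 = 33933 - 101/62 = 2103745/62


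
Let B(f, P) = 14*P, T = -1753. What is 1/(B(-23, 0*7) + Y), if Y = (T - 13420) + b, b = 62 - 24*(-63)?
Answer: -1/13599 ≈ -7.3535e-5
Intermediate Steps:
b = 1574 (b = 62 + 1512 = 1574)
Y = -13599 (Y = (-1753 - 13420) + 1574 = -15173 + 1574 = -13599)
1/(B(-23, 0*7) + Y) = 1/(14*(0*7) - 13599) = 1/(14*0 - 13599) = 1/(0 - 13599) = 1/(-13599) = -1/13599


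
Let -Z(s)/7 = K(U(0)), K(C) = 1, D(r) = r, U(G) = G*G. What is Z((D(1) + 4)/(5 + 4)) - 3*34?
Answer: -109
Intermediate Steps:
U(G) = G²
Z(s) = -7 (Z(s) = -7*1 = -7)
Z((D(1) + 4)/(5 + 4)) - 3*34 = -7 - 3*34 = -7 - 102 = -109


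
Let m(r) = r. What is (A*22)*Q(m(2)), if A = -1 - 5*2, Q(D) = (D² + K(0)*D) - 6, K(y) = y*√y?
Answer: 484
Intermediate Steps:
K(y) = y^(3/2)
Q(D) = -6 + D² (Q(D) = (D² + 0^(3/2)*D) - 6 = (D² + 0*D) - 6 = (D² + 0) - 6 = D² - 6 = -6 + D²)
A = -11 (A = -1 - 10 = -11)
(A*22)*Q(m(2)) = (-11*22)*(-6 + 2²) = -242*(-6 + 4) = -242*(-2) = 484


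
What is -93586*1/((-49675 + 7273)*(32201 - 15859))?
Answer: 46793/346466742 ≈ 0.00013506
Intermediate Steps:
-93586*1/((-49675 + 7273)*(32201 - 15859)) = -93586/(16342*(-42402)) = -93586/(-692933484) = -93586*(-1/692933484) = 46793/346466742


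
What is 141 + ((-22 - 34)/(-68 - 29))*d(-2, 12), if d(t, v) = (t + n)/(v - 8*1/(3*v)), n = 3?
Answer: 725133/5141 ≈ 141.05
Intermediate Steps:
d(t, v) = (3 + t)/(v - 8/(3*v)) (d(t, v) = (t + 3)/(v - 8*1/(3*v)) = (3 + t)/(v - 8*1/(3*v)) = (3 + t)/(v - 8/(3*v)))
141 + ((-22 - 34)/(-68 - 29))*d(-2, 12) = 141 + ((-22 - 34)/(-68 - 29))*(3*12*(3 - 2)/(-8 + 3*12**2)) = 141 + (-56/(-97))*(3*12*1/(-8 + 3*144)) = 141 + (-56*(-1/97))*(3*12*1/(-8 + 432)) = 141 + 56*(3*12*1/424)/97 = 141 + 56*(3*12*(1/424)*1)/97 = 141 + (56/97)*(9/106) = 141 + 252/5141 = 725133/5141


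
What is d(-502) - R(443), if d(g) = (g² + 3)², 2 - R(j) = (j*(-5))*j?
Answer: 63506546802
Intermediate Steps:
R(j) = 2 + 5*j² (R(j) = 2 - j*(-5)*j = 2 - (-5*j)*j = 2 - (-5)*j² = 2 + 5*j²)
d(g) = (3 + g²)²
d(-502) - R(443) = (3 + (-502)²)² - (2 + 5*443²) = (3 + 252004)² - (2 + 5*196249) = 252007² - (2 + 981245) = 63507528049 - 1*981247 = 63507528049 - 981247 = 63506546802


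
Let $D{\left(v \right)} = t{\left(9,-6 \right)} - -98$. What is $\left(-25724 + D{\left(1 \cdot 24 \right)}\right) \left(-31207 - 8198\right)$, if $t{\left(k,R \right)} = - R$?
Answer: $1009556100$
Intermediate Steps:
$D{\left(v \right)} = 104$ ($D{\left(v \right)} = \left(-1\right) \left(-6\right) - -98 = 6 + 98 = 104$)
$\left(-25724 + D{\left(1 \cdot 24 \right)}\right) \left(-31207 - 8198\right) = \left(-25724 + 104\right) \left(-31207 - 8198\right) = \left(-25620\right) \left(-39405\right) = 1009556100$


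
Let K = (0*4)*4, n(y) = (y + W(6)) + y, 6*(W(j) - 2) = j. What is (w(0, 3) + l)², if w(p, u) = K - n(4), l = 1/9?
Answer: 9604/81 ≈ 118.57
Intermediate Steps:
W(j) = 2 + j/6
l = ⅑ ≈ 0.11111
n(y) = 3 + 2*y (n(y) = (y + (2 + (⅙)*6)) + y = (y + (2 + 1)) + y = (y + 3) + y = (3 + y) + y = 3 + 2*y)
K = 0 (K = 0*4 = 0)
w(p, u) = -11 (w(p, u) = 0 - (3 + 2*4) = 0 - (3 + 8) = 0 - 1*11 = 0 - 11 = -11)
(w(0, 3) + l)² = (-11 + ⅑)² = (-98/9)² = 9604/81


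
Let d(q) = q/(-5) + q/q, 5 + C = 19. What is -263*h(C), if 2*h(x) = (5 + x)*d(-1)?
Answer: -14991/5 ≈ -2998.2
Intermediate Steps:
C = 14 (C = -5 + 19 = 14)
d(q) = 1 - q/5 (d(q) = q*(-1/5) + 1 = -q/5 + 1 = 1 - q/5)
h(x) = 3 + 3*x/5 (h(x) = ((5 + x)*(1 - 1/5*(-1)))/2 = ((5 + x)*(1 + 1/5))/2 = ((5 + x)*(6/5))/2 = (6 + 6*x/5)/2 = 3 + 3*x/5)
-263*h(C) = -263*(3 + (3/5)*14) = -263*(3 + 42/5) = -263*57/5 = -14991/5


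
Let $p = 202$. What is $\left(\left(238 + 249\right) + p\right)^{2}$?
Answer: $474721$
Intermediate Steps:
$\left(\left(238 + 249\right) + p\right)^{2} = \left(\left(238 + 249\right) + 202\right)^{2} = \left(487 + 202\right)^{2} = 689^{2} = 474721$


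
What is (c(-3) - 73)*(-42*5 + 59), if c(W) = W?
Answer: 11476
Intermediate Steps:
(c(-3) - 73)*(-42*5 + 59) = (-3 - 73)*(-42*5 + 59) = -76*(-1*210 + 59) = -76*(-210 + 59) = -76*(-151) = 11476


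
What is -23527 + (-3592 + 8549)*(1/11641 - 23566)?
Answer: -1360136635192/11641 ≈ -1.1684e+8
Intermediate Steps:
-23527 + (-3592 + 8549)*(1/11641 - 23566) = -23527 + 4957*(1/11641 - 23566) = -23527 + 4957*(-274331805/11641) = -23527 - 1359862757385/11641 = -1360136635192/11641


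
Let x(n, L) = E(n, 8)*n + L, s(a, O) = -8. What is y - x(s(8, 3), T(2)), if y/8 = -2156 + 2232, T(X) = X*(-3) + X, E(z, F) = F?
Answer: 676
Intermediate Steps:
T(X) = -2*X (T(X) = -3*X + X = -2*X)
x(n, L) = L + 8*n (x(n, L) = 8*n + L = L + 8*n)
y = 608 (y = 8*(-2156 + 2232) = 8*76 = 608)
y - x(s(8, 3), T(2)) = 608 - (-2*2 + 8*(-8)) = 608 - (-4 - 64) = 608 - 1*(-68) = 608 + 68 = 676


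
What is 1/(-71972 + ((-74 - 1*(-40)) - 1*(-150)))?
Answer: -1/71856 ≈ -1.3917e-5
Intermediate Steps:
1/(-71972 + ((-74 - 1*(-40)) - 1*(-150))) = 1/(-71972 + ((-74 + 40) + 150)) = 1/(-71972 + (-34 + 150)) = 1/(-71972 + 116) = 1/(-71856) = -1/71856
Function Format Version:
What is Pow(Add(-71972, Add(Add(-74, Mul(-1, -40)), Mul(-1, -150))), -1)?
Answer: Rational(-1, 71856) ≈ -1.3917e-5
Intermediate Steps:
Pow(Add(-71972, Add(Add(-74, Mul(-1, -40)), Mul(-1, -150))), -1) = Pow(Add(-71972, Add(Add(-74, 40), 150)), -1) = Pow(Add(-71972, Add(-34, 150)), -1) = Pow(Add(-71972, 116), -1) = Pow(-71856, -1) = Rational(-1, 71856)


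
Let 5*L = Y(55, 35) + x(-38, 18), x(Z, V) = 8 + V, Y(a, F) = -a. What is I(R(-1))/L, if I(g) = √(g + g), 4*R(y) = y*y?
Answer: -5*√2/58 ≈ -0.12191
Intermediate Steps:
R(y) = y²/4 (R(y) = (y*y)/4 = y²/4)
I(g) = √2*√g (I(g) = √(2*g) = √2*√g)
L = -29/5 (L = (-1*55 + (8 + 18))/5 = (-55 + 26)/5 = (⅕)*(-29) = -29/5 ≈ -5.8000)
I(R(-1))/L = (√2*√((¼)*(-1)²))/(-29/5) = (√2*√((¼)*1))*(-5/29) = (√2*√(¼))*(-5/29) = (√2*(½))*(-5/29) = (√2/2)*(-5/29) = -5*√2/58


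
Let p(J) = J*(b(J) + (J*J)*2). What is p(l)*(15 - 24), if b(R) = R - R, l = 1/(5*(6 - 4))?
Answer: -9/500 ≈ -0.018000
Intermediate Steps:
l = ⅒ (l = 1/(5*2) = 1/10 = ⅒ ≈ 0.10000)
b(R) = 0
p(J) = 2*J³ (p(J) = J*(0 + (J*J)*2) = J*(0 + J²*2) = J*(0 + 2*J²) = J*(2*J²) = 2*J³)
p(l)*(15 - 24) = (2*(⅒)³)*(15 - 24) = (2*(1/1000))*(-9) = (1/500)*(-9) = -9/500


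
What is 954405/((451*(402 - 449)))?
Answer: -954405/21197 ≈ -45.025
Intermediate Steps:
954405/((451*(402 - 449))) = 954405/((451*(-47))) = 954405/(-21197) = 954405*(-1/21197) = -954405/21197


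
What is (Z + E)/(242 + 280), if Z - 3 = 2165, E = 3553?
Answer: 1907/174 ≈ 10.960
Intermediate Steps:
Z = 2168 (Z = 3 + 2165 = 2168)
(Z + E)/(242 + 280) = (2168 + 3553)/(242 + 280) = 5721/522 = 5721*(1/522) = 1907/174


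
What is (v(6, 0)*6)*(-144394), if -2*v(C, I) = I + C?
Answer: 2599092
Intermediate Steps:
v(C, I) = -C/2 - I/2 (v(C, I) = -(I + C)/2 = -(C + I)/2 = -C/2 - I/2)
(v(6, 0)*6)*(-144394) = ((-½*6 - ½*0)*6)*(-144394) = ((-3 + 0)*6)*(-144394) = -3*6*(-144394) = -18*(-144394) = 2599092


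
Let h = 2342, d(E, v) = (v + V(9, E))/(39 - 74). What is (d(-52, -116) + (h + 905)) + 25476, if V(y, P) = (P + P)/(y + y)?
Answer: 9048841/315 ≈ 28726.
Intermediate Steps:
V(y, P) = P/y (V(y, P) = (2*P)/((2*y)) = (2*P)*(1/(2*y)) = P/y)
d(E, v) = -v/35 - E/315 (d(E, v) = (v + E/9)/(39 - 74) = (v + E*(⅑))/(-35) = (v + E/9)*(-1/35) = -v/35 - E/315)
(d(-52, -116) + (h + 905)) + 25476 = ((-1/35*(-116) - 1/315*(-52)) + (2342 + 905)) + 25476 = ((116/35 + 52/315) + 3247) + 25476 = (1096/315 + 3247) + 25476 = 1023901/315 + 25476 = 9048841/315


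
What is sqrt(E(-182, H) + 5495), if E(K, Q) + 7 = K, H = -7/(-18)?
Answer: sqrt(5306) ≈ 72.842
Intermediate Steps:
H = 7/18 (H = -7*(-1/18) = 7/18 ≈ 0.38889)
E(K, Q) = -7 + K
sqrt(E(-182, H) + 5495) = sqrt((-7 - 182) + 5495) = sqrt(-189 + 5495) = sqrt(5306)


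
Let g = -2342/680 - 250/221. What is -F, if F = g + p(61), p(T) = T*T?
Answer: -16426597/4420 ≈ -3716.4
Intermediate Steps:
p(T) = T**2
g = -20223/4420 (g = -2342*1/680 - 250*1/221 = -1171/340 - 250/221 = -20223/4420 ≈ -4.5753)
F = 16426597/4420 (F = -20223/4420 + 61**2 = -20223/4420 + 3721 = 16426597/4420 ≈ 3716.4)
-F = -1*16426597/4420 = -16426597/4420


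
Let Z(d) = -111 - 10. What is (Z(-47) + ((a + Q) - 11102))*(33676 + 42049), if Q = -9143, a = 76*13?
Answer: -1467399050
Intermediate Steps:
Z(d) = -121
a = 988
(Z(-47) + ((a + Q) - 11102))*(33676 + 42049) = (-121 + ((988 - 9143) - 11102))*(33676 + 42049) = (-121 + (-8155 - 11102))*75725 = (-121 - 19257)*75725 = -19378*75725 = -1467399050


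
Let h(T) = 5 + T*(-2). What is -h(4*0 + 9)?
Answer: 13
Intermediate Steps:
h(T) = 5 - 2*T
-h(4*0 + 9) = -(5 - 2*(4*0 + 9)) = -(5 - 2*(0 + 9)) = -(5 - 2*9) = -(5 - 18) = -1*(-13) = 13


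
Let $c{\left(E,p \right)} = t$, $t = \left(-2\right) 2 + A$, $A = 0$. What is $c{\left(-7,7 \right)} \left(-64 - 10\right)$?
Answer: $296$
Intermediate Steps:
$t = -4$ ($t = \left(-2\right) 2 + 0 = -4 + 0 = -4$)
$c{\left(E,p \right)} = -4$
$c{\left(-7,7 \right)} \left(-64 - 10\right) = - 4 \left(-64 - 10\right) = \left(-4\right) \left(-74\right) = 296$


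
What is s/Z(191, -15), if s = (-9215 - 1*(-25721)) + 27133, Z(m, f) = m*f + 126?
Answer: -43639/2739 ≈ -15.932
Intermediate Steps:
Z(m, f) = 126 + f*m (Z(m, f) = f*m + 126 = 126 + f*m)
s = 43639 (s = (-9215 + 25721) + 27133 = 16506 + 27133 = 43639)
s/Z(191, -15) = 43639/(126 - 15*191) = 43639/(126 - 2865) = 43639/(-2739) = 43639*(-1/2739) = -43639/2739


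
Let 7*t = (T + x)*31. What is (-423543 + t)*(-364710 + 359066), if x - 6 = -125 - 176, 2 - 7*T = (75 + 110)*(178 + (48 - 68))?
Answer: 122608506360/49 ≈ 2.5022e+9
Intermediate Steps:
T = -29228/7 (T = 2/7 - (75 + 110)*(178 + (48 - 68))/7 = 2/7 - 185*(178 - 20)/7 = 2/7 - 185*158/7 = 2/7 - ⅐*29230 = 2/7 - 29230/7 = -29228/7 ≈ -4175.4)
x = -295 (x = 6 + (-125 - 176) = 6 - 301 = -295)
t = -970083/49 (t = ((-29228/7 - 295)*31)/7 = (-31293/7*31)/7 = (⅐)*(-970083/7) = -970083/49 ≈ -19798.)
(-423543 + t)*(-364710 + 359066) = (-423543 - 970083/49)*(-364710 + 359066) = -21723690/49*(-5644) = 122608506360/49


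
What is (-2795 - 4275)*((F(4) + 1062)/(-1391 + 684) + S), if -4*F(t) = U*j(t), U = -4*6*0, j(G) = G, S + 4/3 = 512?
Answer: -10799380/3 ≈ -3.5998e+6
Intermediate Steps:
S = 1532/3 (S = -4/3 + 512 = 1532/3 ≈ 510.67)
U = 0 (U = -24*0 = 0)
F(t) = 0 (F(t) = -0*t = -¼*0 = 0)
(-2795 - 4275)*((F(4) + 1062)/(-1391 + 684) + S) = (-2795 - 4275)*((0 + 1062)/(-1391 + 684) + 1532/3) = -7070*(1062/(-707) + 1532/3) = -7070*(1062*(-1/707) + 1532/3) = -7070*(-1062/707 + 1532/3) = -7070*1079938/2121 = -10799380/3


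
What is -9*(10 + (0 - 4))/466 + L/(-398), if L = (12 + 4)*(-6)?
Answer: 5811/46367 ≈ 0.12533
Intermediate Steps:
L = -96 (L = 16*(-6) = -96)
-9*(10 + (0 - 4))/466 + L/(-398) = -9*(10 + (0 - 4))/466 - 96/(-398) = -9*(10 - 4)*(1/466) - 96*(-1/398) = -9*6*(1/466) + 48/199 = -54*1/466 + 48/199 = -27/233 + 48/199 = 5811/46367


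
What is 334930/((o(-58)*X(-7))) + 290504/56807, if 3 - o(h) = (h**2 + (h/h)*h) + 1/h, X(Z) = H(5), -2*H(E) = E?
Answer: 497064472224/10882687411 ≈ 45.675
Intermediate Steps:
H(E) = -E/2
X(Z) = -5/2 (X(Z) = -1/2*5 = -5/2)
o(h) = 3 - h - 1/h - h**2 (o(h) = 3 - ((h**2 + (h/h)*h) + 1/h) = 3 - ((h**2 + 1*h) + 1/h) = 3 - ((h**2 + h) + 1/h) = 3 - ((h + h**2) + 1/h) = 3 - (h + 1/h + h**2) = 3 + (-h - 1/h - h**2) = 3 - h - 1/h - h**2)
334930/((o(-58)*X(-7))) + 290504/56807 = 334930/(((3 - 1*(-58) - 1/(-58) - 1*(-58)**2)*(-5/2))) + 290504/56807 = 334930/(((3 + 58 - 1*(-1/58) - 1*3364)*(-5/2))) + 290504*(1/56807) = 334930/(((3 + 58 + 1/58 - 3364)*(-5/2))) + 290504/56807 = 334930/((-191573/58*(-5/2))) + 290504/56807 = 334930/(957865/116) + 290504/56807 = 334930*(116/957865) + 290504/56807 = 7770376/191573 + 290504/56807 = 497064472224/10882687411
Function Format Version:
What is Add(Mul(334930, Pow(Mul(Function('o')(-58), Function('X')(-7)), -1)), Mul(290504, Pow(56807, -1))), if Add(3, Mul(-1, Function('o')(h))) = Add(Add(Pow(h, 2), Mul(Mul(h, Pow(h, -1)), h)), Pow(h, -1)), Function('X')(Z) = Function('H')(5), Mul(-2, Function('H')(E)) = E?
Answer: Rational(497064472224, 10882687411) ≈ 45.675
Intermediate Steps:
Function('H')(E) = Mul(Rational(-1, 2), E)
Function('X')(Z) = Rational(-5, 2) (Function('X')(Z) = Mul(Rational(-1, 2), 5) = Rational(-5, 2))
Function('o')(h) = Add(3, Mul(-1, h), Mul(-1, Pow(h, -1)), Mul(-1, Pow(h, 2))) (Function('o')(h) = Add(3, Mul(-1, Add(Add(Pow(h, 2), Mul(Mul(h, Pow(h, -1)), h)), Pow(h, -1)))) = Add(3, Mul(-1, Add(Add(Pow(h, 2), Mul(1, h)), Pow(h, -1)))) = Add(3, Mul(-1, Add(Add(Pow(h, 2), h), Pow(h, -1)))) = Add(3, Mul(-1, Add(Add(h, Pow(h, 2)), Pow(h, -1)))) = Add(3, Mul(-1, Add(h, Pow(h, -1), Pow(h, 2)))) = Add(3, Add(Mul(-1, h), Mul(-1, Pow(h, -1)), Mul(-1, Pow(h, 2)))) = Add(3, Mul(-1, h), Mul(-1, Pow(h, -1)), Mul(-1, Pow(h, 2))))
Add(Mul(334930, Pow(Mul(Function('o')(-58), Function('X')(-7)), -1)), Mul(290504, Pow(56807, -1))) = Add(Mul(334930, Pow(Mul(Add(3, Mul(-1, -58), Mul(-1, Pow(-58, -1)), Mul(-1, Pow(-58, 2))), Rational(-5, 2)), -1)), Mul(290504, Pow(56807, -1))) = Add(Mul(334930, Pow(Mul(Add(3, 58, Mul(-1, Rational(-1, 58)), Mul(-1, 3364)), Rational(-5, 2)), -1)), Mul(290504, Rational(1, 56807))) = Add(Mul(334930, Pow(Mul(Add(3, 58, Rational(1, 58), -3364), Rational(-5, 2)), -1)), Rational(290504, 56807)) = Add(Mul(334930, Pow(Mul(Rational(-191573, 58), Rational(-5, 2)), -1)), Rational(290504, 56807)) = Add(Mul(334930, Pow(Rational(957865, 116), -1)), Rational(290504, 56807)) = Add(Mul(334930, Rational(116, 957865)), Rational(290504, 56807)) = Add(Rational(7770376, 191573), Rational(290504, 56807)) = Rational(497064472224, 10882687411)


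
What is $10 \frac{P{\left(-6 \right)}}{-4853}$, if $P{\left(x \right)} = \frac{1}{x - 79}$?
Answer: $\frac{2}{82501} \approx 2.4242 \cdot 10^{-5}$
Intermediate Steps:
$P{\left(x \right)} = \frac{1}{-79 + x}$
$10 \frac{P{\left(-6 \right)}}{-4853} = 10 \frac{1}{\left(-79 - 6\right) \left(-4853\right)} = 10 \frac{1}{-85} \left(- \frac{1}{4853}\right) = 10 \left(\left(- \frac{1}{85}\right) \left(- \frac{1}{4853}\right)\right) = 10 \cdot \frac{1}{412505} = \frac{2}{82501}$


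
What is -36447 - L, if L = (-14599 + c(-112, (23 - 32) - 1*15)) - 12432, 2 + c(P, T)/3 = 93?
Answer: -9689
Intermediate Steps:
c(P, T) = 273 (c(P, T) = -6 + 3*93 = -6 + 279 = 273)
L = -26758 (L = (-14599 + 273) - 12432 = -14326 - 12432 = -26758)
-36447 - L = -36447 - 1*(-26758) = -36447 + 26758 = -9689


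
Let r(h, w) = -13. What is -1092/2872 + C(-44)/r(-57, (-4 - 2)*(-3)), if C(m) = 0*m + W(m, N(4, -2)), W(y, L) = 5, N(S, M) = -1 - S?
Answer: -7139/9334 ≈ -0.76484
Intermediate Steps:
C(m) = 5 (C(m) = 0*m + 5 = 0 + 5 = 5)
-1092/2872 + C(-44)/r(-57, (-4 - 2)*(-3)) = -1092/2872 + 5/(-13) = -1092*1/2872 + 5*(-1/13) = -273/718 - 5/13 = -7139/9334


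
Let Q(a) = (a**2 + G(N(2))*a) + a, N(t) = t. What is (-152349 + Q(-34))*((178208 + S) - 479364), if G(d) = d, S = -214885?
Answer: 78074423095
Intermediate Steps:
Q(a) = a**2 + 3*a (Q(a) = (a**2 + 2*a) + a = a**2 + 3*a)
(-152349 + Q(-34))*((178208 + S) - 479364) = (-152349 - 34*(3 - 34))*((178208 - 214885) - 479364) = (-152349 - 34*(-31))*(-36677 - 479364) = (-152349 + 1054)*(-516041) = -151295*(-516041) = 78074423095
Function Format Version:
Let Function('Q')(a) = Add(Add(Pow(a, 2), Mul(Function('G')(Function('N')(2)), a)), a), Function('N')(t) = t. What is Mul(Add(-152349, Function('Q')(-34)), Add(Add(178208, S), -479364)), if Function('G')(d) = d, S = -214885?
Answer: 78074423095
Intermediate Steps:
Function('Q')(a) = Add(Pow(a, 2), Mul(3, a)) (Function('Q')(a) = Add(Add(Pow(a, 2), Mul(2, a)), a) = Add(Pow(a, 2), Mul(3, a)))
Mul(Add(-152349, Function('Q')(-34)), Add(Add(178208, S), -479364)) = Mul(Add(-152349, Mul(-34, Add(3, -34))), Add(Add(178208, -214885), -479364)) = Mul(Add(-152349, Mul(-34, -31)), Add(-36677, -479364)) = Mul(Add(-152349, 1054), -516041) = Mul(-151295, -516041) = 78074423095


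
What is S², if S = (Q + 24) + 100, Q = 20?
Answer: 20736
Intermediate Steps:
S = 144 (S = (20 + 24) + 100 = 44 + 100 = 144)
S² = 144² = 20736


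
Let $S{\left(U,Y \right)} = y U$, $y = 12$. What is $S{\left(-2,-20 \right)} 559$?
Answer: $-13416$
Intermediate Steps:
$S{\left(U,Y \right)} = 12 U$
$S{\left(-2,-20 \right)} 559 = 12 \left(-2\right) 559 = \left(-24\right) 559 = -13416$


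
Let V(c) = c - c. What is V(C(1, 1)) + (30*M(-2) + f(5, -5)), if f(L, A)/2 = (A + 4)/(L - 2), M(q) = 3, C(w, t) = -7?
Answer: 268/3 ≈ 89.333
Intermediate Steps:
f(L, A) = 2*(4 + A)/(-2 + L) (f(L, A) = 2*((A + 4)/(L - 2)) = 2*((4 + A)/(-2 + L)) = 2*(4 + A)/(-2 + L))
V(c) = 0
V(C(1, 1)) + (30*M(-2) + f(5, -5)) = 0 + (30*3 + 2*(4 - 5)/(-2 + 5)) = 0 + (90 + 2*(-1)/3) = 0 + (90 + 2*(1/3)*(-1)) = 0 + (90 - 2/3) = 0 + 268/3 = 268/3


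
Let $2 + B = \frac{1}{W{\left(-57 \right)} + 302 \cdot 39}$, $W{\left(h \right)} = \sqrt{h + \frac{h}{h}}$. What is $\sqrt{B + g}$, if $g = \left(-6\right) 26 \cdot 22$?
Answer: $\frac{\sqrt{2} \sqrt{\frac{-40445651 - 6868 i \sqrt{14}}{5889 + i \sqrt{14}}}}{2} \approx 4.6028 \cdot 10^{-10} - 58.6 i$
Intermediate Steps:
$W{\left(h \right)} = \sqrt{1 + h}$ ($W{\left(h \right)} = \sqrt{h + 1} = \sqrt{1 + h}$)
$g = -3432$ ($g = \left(-156\right) 22 = -3432$)
$B = -2 + \frac{1}{11778 + 2 i \sqrt{14}}$ ($B = -2 + \frac{1}{\sqrt{1 - 57} + 302 \cdot 39} = -2 + \frac{1}{\sqrt{-56} + 11778} = -2 + \frac{1}{2 i \sqrt{14} + 11778} = -2 + \frac{1}{11778 + 2 i \sqrt{14}} \approx -1.9999 - 5.3945 \cdot 10^{-8} i$)
$\sqrt{B + g} = \sqrt{\frac{- 4 \sqrt{14} + 23555 i}{2 \left(\sqrt{14} - 5889 i\right)} - 3432} = \sqrt{-3432 + \frac{- 4 \sqrt{14} + 23555 i}{2 \left(\sqrt{14} - 5889 i\right)}}$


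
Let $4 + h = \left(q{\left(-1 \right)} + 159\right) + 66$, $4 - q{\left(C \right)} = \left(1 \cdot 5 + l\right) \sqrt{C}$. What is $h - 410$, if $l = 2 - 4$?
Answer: $-185 - 3 i \approx -185.0 - 3.0 i$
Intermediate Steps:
$l = -2$ ($l = 2 - 4 = -2$)
$q{\left(C \right)} = 4 - 3 \sqrt{C}$ ($q{\left(C \right)} = 4 - \left(1 \cdot 5 - 2\right) \sqrt{C} = 4 - \left(5 - 2\right) \sqrt{C} = 4 - 3 \sqrt{C}$)
$h = 225 - 3 i$ ($h = -4 + \left(\left(\left(4 - 3 \sqrt{-1}\right) + 159\right) + 66\right) = -4 + \left(\left(\left(4 - 3 i\right) + 159\right) + 66\right) = -4 + \left(\left(163 - 3 i\right) + 66\right) = -4 + \left(229 - 3 i\right) = 225 - 3 i \approx 225.0 - 3.0 i$)
$h - 410 = \left(225 - 3 i\right) - 410 = -185 - 3 i$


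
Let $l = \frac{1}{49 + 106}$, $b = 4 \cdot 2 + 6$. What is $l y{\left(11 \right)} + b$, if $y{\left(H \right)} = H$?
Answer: $\frac{2181}{155} \approx 14.071$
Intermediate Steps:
$b = 14$ ($b = 8 + 6 = 14$)
$l = \frac{1}{155} \approx 0.0064516$
$l y{\left(11 \right)} + b = \frac{1}{155} \cdot 11 + 14 = \frac{11}{155} + 14 = \frac{2181}{155}$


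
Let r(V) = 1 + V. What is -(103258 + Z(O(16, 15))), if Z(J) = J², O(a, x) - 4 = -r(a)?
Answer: -103427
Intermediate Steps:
O(a, x) = 3 - a (O(a, x) = 4 - (1 + a) = 4 + (-1 - a) = 3 - a)
-(103258 + Z(O(16, 15))) = -(103258 + (3 - 1*16)²) = -(103258 + (3 - 16)²) = -(103258 + (-13)²) = -(103258 + 169) = -1*103427 = -103427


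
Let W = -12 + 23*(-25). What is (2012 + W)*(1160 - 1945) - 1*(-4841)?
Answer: -1113784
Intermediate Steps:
W = -587 (W = -12 - 575 = -587)
(2012 + W)*(1160 - 1945) - 1*(-4841) = (2012 - 587)*(1160 - 1945) - 1*(-4841) = 1425*(-785) + 4841 = -1118625 + 4841 = -1113784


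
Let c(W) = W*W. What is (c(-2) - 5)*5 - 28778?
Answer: -28783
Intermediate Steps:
c(W) = W**2
(c(-2) - 5)*5 - 28778 = ((-2)**2 - 5)*5 - 28778 = (4 - 5)*5 - 28778 = -1*5 - 28778 = -5 - 28778 = -28783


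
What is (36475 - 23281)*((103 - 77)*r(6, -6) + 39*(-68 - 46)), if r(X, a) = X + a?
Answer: -58660524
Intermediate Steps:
(36475 - 23281)*((103 - 77)*r(6, -6) + 39*(-68 - 46)) = (36475 - 23281)*((103 - 77)*(6 - 6) + 39*(-68 - 46)) = 13194*(26*0 + 39*(-114)) = 13194*(0 - 4446) = 13194*(-4446) = -58660524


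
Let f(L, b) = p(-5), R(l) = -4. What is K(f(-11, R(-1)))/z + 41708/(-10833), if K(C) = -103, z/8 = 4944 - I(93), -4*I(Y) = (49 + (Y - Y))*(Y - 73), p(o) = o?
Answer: -1732498295/449699496 ≈ -3.8526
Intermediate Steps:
f(L, b) = -5
I(Y) = 3577/4 - 49*Y/4 (I(Y) = -(49 + (Y - Y))*(Y - 73)/4 = -(49 + 0)*(-73 + Y)/4 = -49*(-73 + Y)/4 = -(-3577 + 49*Y)/4 = 3577/4 - 49*Y/4)
z = 41512 (z = 8*(4944 - (3577/4 - 49/4*93)) = 8*(4944 - (3577/4 - 4557/4)) = 8*(4944 - 1*(-245)) = 8*(4944 + 245) = 8*5189 = 41512)
K(f(-11, R(-1)))/z + 41708/(-10833) = -103/41512 + 41708/(-10833) = -103*1/41512 + 41708*(-1/10833) = -103/41512 - 41708/10833 = -1732498295/449699496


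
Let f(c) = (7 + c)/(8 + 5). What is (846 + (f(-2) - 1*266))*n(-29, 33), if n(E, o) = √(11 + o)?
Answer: 15090*√11/13 ≈ 3849.8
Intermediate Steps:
f(c) = 7/13 + c/13 (f(c) = (7 + c)/13 = (7 + c)*(1/13) = 7/13 + c/13)
(846 + (f(-2) - 1*266))*n(-29, 33) = (846 + ((7/13 + (1/13)*(-2)) - 1*266))*√(11 + 33) = (846 + ((7/13 - 2/13) - 266))*√44 = (846 + (5/13 - 266))*(2*√11) = (846 - 3453/13)*(2*√11) = 7545*(2*√11)/13 = 15090*√11/13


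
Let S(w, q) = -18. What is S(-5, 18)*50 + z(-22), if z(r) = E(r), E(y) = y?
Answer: -922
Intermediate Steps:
z(r) = r
S(-5, 18)*50 + z(-22) = -18*50 - 22 = -900 - 22 = -922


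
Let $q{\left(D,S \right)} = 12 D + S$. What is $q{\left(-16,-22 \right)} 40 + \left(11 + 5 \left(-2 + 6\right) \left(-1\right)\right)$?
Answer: $-8569$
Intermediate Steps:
$q{\left(D,S \right)} = S + 12 D$
$q{\left(-16,-22 \right)} 40 + \left(11 + 5 \left(-2 + 6\right) \left(-1\right)\right) = \left(-22 + 12 \left(-16\right)\right) 40 + \left(11 + 5 \left(-2 + 6\right) \left(-1\right)\right) = \left(-22 - 192\right) 40 + \left(11 + 5 \cdot 4 \left(-1\right)\right) = \left(-214\right) 40 + \left(11 + 20 \left(-1\right)\right) = -8560 + \left(11 - 20\right) = -8560 - 9 = -8569$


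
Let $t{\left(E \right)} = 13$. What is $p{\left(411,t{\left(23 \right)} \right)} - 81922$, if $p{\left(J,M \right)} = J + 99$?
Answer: $-81412$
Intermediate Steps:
$p{\left(J,M \right)} = 99 + J$
$p{\left(411,t{\left(23 \right)} \right)} - 81922 = \left(99 + 411\right) - 81922 = 510 + \left(-199260 + 117338\right) = 510 - 81922 = -81412$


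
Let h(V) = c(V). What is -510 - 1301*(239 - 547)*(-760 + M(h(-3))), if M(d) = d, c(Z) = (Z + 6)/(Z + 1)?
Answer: -305139652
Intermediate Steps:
c(Z) = (6 + Z)/(1 + Z)
h(V) = (6 + V)/(1 + V)
-510 - 1301*(239 - 547)*(-760 + M(h(-3))) = -510 - 1301*(239 - 547)*(-760 + (6 - 3)/(1 - 3)) = -510 - (-400708)*(-760 + 3/(-2)) = -510 - (-400708)*(-760 - 1/2*3) = -510 - (-400708)*(-760 - 3/2) = -510 - (-400708)*(-1523)/2 = -510 - 1301*234542 = -510 - 305139142 = -305139652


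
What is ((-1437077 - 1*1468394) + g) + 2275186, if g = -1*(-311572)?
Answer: -318713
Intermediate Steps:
g = 311572
((-1437077 - 1*1468394) + g) + 2275186 = ((-1437077 - 1*1468394) + 311572) + 2275186 = ((-1437077 - 1468394) + 311572) + 2275186 = (-2905471 + 311572) + 2275186 = -2593899 + 2275186 = -318713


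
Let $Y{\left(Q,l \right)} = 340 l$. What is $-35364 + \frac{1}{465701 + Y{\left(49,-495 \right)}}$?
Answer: $- \frac{10517288963}{297401} \approx -35364.0$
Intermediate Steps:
$-35364 + \frac{1}{465701 + Y{\left(49,-495 \right)}} = -35364 + \frac{1}{465701 + 340 \left(-495\right)} = -35364 + \frac{1}{465701 - 168300} = -35364 + \frac{1}{297401} = - \frac{10517288963}{297401}$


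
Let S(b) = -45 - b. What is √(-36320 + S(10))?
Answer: 5*I*√1455 ≈ 190.72*I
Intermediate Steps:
√(-36320 + S(10)) = √(-36320 + (-45 - 1*10)) = √(-36320 + (-45 - 10)) = √(-36320 - 55) = √(-36375) = 5*I*√1455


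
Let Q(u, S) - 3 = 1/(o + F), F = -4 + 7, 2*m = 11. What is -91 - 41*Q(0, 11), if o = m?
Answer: -3720/17 ≈ -218.82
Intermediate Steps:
m = 11/2 (m = (½)*11 = 11/2 ≈ 5.5000)
o = 11/2 ≈ 5.5000
F = 3
Q(u, S) = 53/17 (Q(u, S) = 3 + 1/(11/2 + 3) = 3 + 1/(17/2) = 3 + 2/17 = 53/17)
-91 - 41*Q(0, 11) = -91 - 41*53/17 = -91 - 2173/17 = -3720/17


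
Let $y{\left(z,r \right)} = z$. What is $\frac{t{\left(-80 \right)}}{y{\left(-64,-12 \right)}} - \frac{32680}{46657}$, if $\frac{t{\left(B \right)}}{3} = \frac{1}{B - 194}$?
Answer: $- \frac{572936509}{818177152} \approx -0.70026$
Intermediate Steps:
$t{\left(B \right)} = \frac{3}{-194 + B}$ ($t{\left(B \right)} = \frac{3}{B - 194} = \frac{3}{-194 + B}$)
$\frac{t{\left(-80 \right)}}{y{\left(-64,-12 \right)}} - \frac{32680}{46657} = \frac{3 \frac{1}{-194 - 80}}{-64} - \frac{32680}{46657} = \frac{3}{-274} \left(- \frac{1}{64}\right) - \frac{32680}{46657} = 3 \left(- \frac{1}{274}\right) \left(- \frac{1}{64}\right) - \frac{32680}{46657} = \left(- \frac{3}{274}\right) \left(- \frac{1}{64}\right) - \frac{32680}{46657} = \frac{3}{17536} - \frac{32680}{46657} = - \frac{572936509}{818177152}$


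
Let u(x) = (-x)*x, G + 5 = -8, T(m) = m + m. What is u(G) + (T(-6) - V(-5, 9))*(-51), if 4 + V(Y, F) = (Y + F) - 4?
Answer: 239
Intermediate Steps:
T(m) = 2*m
V(Y, F) = -8 + F + Y (V(Y, F) = -4 + ((Y + F) - 4) = -4 + ((F + Y) - 4) = -4 + (-4 + F + Y) = -8 + F + Y)
G = -13 (G = -5 - 8 = -13)
u(x) = -x²
u(G) + (T(-6) - V(-5, 9))*(-51) = -1*(-13)² + (2*(-6) - (-8 + 9 - 5))*(-51) = -1*169 + (-12 - 1*(-4))*(-51) = -169 + (-12 + 4)*(-51) = -169 - 8*(-51) = -169 + 408 = 239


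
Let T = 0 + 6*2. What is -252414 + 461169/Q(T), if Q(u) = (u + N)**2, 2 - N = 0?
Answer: -49011975/196 ≈ -2.5006e+5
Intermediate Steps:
N = 2 (N = 2 - 1*0 = 2 + 0 = 2)
T = 12 (T = 0 + 12 = 12)
Q(u) = (2 + u)**2 (Q(u) = (u + 2)**2 = (2 + u)**2)
-252414 + 461169/Q(T) = -252414 + 461169/((2 + 12)**2) = -252414 + 461169/(14**2) = -252414 + 461169/196 = -49011975/196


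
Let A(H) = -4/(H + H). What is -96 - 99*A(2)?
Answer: 3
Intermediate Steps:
A(H) = -2/H (A(H) = -4*1/(2*H) = -2/H)
-96 - 99*A(2) = -96 - (-198)/2 = -96 - 99*(-1) = -96 + 99 = 3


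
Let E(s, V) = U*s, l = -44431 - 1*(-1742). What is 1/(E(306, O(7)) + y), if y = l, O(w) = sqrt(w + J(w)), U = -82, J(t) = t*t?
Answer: -1/67781 ≈ -1.4753e-5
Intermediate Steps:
J(t) = t**2
l = -42689 (l = -44431 + 1742 = -42689)
O(w) = sqrt(w + w**2)
y = -42689
E(s, V) = -82*s
1/(E(306, O(7)) + y) = 1/(-82*306 - 42689) = 1/(-25092 - 42689) = 1/(-67781) = -1/67781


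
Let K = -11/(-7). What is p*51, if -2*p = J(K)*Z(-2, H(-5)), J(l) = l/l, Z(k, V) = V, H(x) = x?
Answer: 255/2 ≈ 127.50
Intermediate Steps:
K = 11/7 (K = -11*(-⅐) = 11/7 ≈ 1.5714)
J(l) = 1
p = 5/2 (p = -(-5)/2 = -½*(-5) = 5/2 ≈ 2.5000)
p*51 = (5/2)*51 = 255/2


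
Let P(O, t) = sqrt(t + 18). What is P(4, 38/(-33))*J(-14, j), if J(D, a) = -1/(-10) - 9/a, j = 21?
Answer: -23*sqrt(4587)/1155 ≈ -1.3487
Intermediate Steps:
P(O, t) = sqrt(18 + t)
J(D, a) = 1/10 - 9/a (J(D, a) = -1*(-1/10) - 9/a = 1/10 - 9/a)
P(4, 38/(-33))*J(-14, j) = sqrt(18 + 38/(-33))*((1/10)*(-90 + 21)/21) = sqrt(18 + 38*(-1/33))*((1/10)*(1/21)*(-69)) = sqrt(18 - 38/33)*(-23/70) = sqrt(556/33)*(-23/70) = (2*sqrt(4587)/33)*(-23/70) = -23*sqrt(4587)/1155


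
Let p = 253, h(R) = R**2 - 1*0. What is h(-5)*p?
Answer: 6325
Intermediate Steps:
h(R) = R**2 (h(R) = R**2 + 0 = R**2)
h(-5)*p = (-5)**2*253 = 25*253 = 6325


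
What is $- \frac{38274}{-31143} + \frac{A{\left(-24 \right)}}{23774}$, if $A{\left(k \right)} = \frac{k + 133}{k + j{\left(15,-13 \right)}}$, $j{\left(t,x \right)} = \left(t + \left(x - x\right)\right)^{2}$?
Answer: $\frac{60966178621}{49606376694} \approx 1.229$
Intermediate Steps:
$j{\left(t,x \right)} = t^{2}$ ($j{\left(t,x \right)} = \left(t + 0\right)^{2} = t^{2}$)
$A{\left(k \right)} = \frac{133 + k}{225 + k}$ ($A{\left(k \right)} = \frac{k + 133}{k + 15^{2}} = \frac{133 + k}{k + 225} = \frac{133 + k}{225 + k}$)
$- \frac{38274}{-31143} + \frac{A{\left(-24 \right)}}{23774} = - \frac{38274}{-31143} + \frac{\frac{1}{225 - 24} \left(133 - 24\right)}{23774} = \left(-38274\right) \left(- \frac{1}{31143}\right) + \frac{1}{201} \cdot 109 \cdot \frac{1}{23774} = \frac{12758}{10381} + \frac{1}{201} \cdot 109 \cdot \frac{1}{23774} = \frac{12758}{10381} + \frac{109}{201} \cdot \frac{1}{23774} = \frac{12758}{10381} + \frac{109}{4778574} = \frac{60966178621}{49606376694}$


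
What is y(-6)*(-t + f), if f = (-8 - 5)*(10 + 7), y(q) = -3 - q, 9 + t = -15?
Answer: -591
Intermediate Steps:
t = -24 (t = -9 - 15 = -24)
f = -221 (f = -13*17 = -221)
y(-6)*(-t + f) = (-3 - 1*(-6))*(-1*(-24) - 221) = (-3 + 6)*(24 - 221) = 3*(-197) = -591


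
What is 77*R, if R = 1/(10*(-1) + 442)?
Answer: 77/432 ≈ 0.17824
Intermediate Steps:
R = 1/432 (R = 1/(-10 + 442) = 1/432 ≈ 0.0023148)
77*R = 77*(1/432) = 77/432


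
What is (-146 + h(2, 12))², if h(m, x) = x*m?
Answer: 14884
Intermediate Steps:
h(m, x) = m*x
(-146 + h(2, 12))² = (-146 + 2*12)² = (-146 + 24)² = (-122)² = 14884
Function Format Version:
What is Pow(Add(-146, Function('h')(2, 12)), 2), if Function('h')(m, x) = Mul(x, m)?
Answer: 14884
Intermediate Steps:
Function('h')(m, x) = Mul(m, x)
Pow(Add(-146, Function('h')(2, 12)), 2) = Pow(Add(-146, Mul(2, 12)), 2) = Pow(Add(-146, 24), 2) = Pow(-122, 2) = 14884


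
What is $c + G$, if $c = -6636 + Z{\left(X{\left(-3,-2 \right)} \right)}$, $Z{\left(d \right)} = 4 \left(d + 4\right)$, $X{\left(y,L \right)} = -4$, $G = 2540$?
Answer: $-4096$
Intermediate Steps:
$Z{\left(d \right)} = 16 + 4 d$ ($Z{\left(d \right)} = 4 \left(4 + d\right) = 16 + 4 d$)
$c = -6636$ ($c = -6636 + \left(16 + 4 \left(-4\right)\right) = -6636 + \left(16 - 16\right) = -6636 + 0 = -6636$)
$c + G = -6636 + 2540 = -4096$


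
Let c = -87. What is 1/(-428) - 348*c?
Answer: 12958127/428 ≈ 30276.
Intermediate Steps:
1/(-428) - 348*c = 1/(-428) - 348*(-87) = -1/428 + 30276 = 12958127/428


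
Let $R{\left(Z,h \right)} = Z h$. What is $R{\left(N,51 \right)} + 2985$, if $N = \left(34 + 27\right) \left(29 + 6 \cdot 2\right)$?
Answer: $130536$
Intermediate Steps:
$N = 2501$ ($N = 61 \left(29 + 12\right) = 61 \cdot 41 = 2501$)
$R{\left(N,51 \right)} + 2985 = 2501 \cdot 51 + 2985 = 127551 + 2985 = 130536$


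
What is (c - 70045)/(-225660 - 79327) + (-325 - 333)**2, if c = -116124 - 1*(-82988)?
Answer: 132048494649/304987 ≈ 4.3296e+5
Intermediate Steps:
c = -33136 (c = -116124 + 82988 = -33136)
(c - 70045)/(-225660 - 79327) + (-325 - 333)**2 = (-33136 - 70045)/(-225660 - 79327) + (-325 - 333)**2 = -103181/(-304987) + (-658)**2 = -103181*(-1/304987) + 432964 = 103181/304987 + 432964 = 132048494649/304987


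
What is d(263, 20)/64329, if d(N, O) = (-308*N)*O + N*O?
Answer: -1614820/64329 ≈ -25.103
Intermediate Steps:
d(N, O) = -307*N*O (d(N, O) = -308*N*O + N*O = -307*N*O)
d(263, 20)/64329 = -307*263*20/64329 = -1614820*1/64329 = -1614820/64329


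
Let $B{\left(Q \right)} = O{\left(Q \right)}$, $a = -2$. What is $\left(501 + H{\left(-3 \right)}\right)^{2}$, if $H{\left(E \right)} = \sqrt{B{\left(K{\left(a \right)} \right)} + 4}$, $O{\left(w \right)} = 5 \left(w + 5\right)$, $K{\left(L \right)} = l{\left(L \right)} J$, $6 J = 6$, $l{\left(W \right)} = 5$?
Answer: $251055 + 3006 \sqrt{6} \approx 2.5842 \cdot 10^{5}$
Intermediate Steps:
$J = 1$ ($J = \frac{1}{6} \cdot 6 = 1$)
$K{\left(L \right)} = 5$ ($K{\left(L \right)} = 5 \cdot 1 = 5$)
$O{\left(w \right)} = 25 + 5 w$ ($O{\left(w \right)} = 5 \left(5 + w\right) = 25 + 5 w$)
$B{\left(Q \right)} = 25 + 5 Q$
$H{\left(E \right)} = 3 \sqrt{6}$ ($H{\left(E \right)} = \sqrt{\left(25 + 5 \cdot 5\right) + 4} = \sqrt{\left(25 + 25\right) + 4} = \sqrt{50 + 4} = \sqrt{54} = 3 \sqrt{6}$)
$\left(501 + H{\left(-3 \right)}\right)^{2} = \left(501 + 3 \sqrt{6}\right)^{2}$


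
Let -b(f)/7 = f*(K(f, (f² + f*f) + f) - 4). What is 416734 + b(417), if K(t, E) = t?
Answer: -788813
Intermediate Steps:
b(f) = -7*f*(-4 + f) (b(f) = -7*f*(f - 4) = -7*f*(-4 + f))
416734 + b(417) = 416734 + 7*417*(4 - 1*417) = 416734 + 7*417*(4 - 417) = 416734 + 7*417*(-413) = 416734 - 1205547 = -788813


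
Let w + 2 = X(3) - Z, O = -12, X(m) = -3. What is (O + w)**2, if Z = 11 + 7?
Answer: 1225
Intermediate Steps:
Z = 18
w = -23 (w = -2 + (-3 - 1*18) = -2 + (-3 - 18) = -2 - 21 = -23)
(O + w)**2 = (-12 - 23)**2 = (-35)**2 = 1225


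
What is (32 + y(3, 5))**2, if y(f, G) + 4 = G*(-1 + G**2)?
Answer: 21904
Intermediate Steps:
y(f, G) = -4 + G*(-1 + G**2)
(32 + y(3, 5))**2 = (32 + (-4 + 5**3 - 1*5))**2 = (32 + (-4 + 125 - 5))**2 = (32 + 116)**2 = 148**2 = 21904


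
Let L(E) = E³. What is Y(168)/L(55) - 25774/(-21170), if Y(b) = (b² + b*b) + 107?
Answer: 109708372/70443175 ≈ 1.5574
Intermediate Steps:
Y(b) = 107 + 2*b² (Y(b) = (b² + b²) + 107 = 2*b² + 107 = 107 + 2*b²)
Y(168)/L(55) - 25774/(-21170) = (107 + 2*168²)/(55³) - 25774/(-21170) = (107 + 2*28224)/166375 - 25774*(-1/21170) = (107 + 56448)*(1/166375) + 12887/10585 = 56555*(1/166375) + 12887/10585 = 11311/33275 + 12887/10585 = 109708372/70443175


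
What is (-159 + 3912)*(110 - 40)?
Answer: 262710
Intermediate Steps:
(-159 + 3912)*(110 - 40) = 3753*70 = 262710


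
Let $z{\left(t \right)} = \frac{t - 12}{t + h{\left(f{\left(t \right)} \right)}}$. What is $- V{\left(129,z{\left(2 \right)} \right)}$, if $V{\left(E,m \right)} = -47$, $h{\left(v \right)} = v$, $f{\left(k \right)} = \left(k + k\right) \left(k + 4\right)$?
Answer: $47$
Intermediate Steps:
$f{\left(k \right)} = 2 k \left(4 + k\right)$
$z{\left(t \right)} = \frac{-12 + t}{t + 2 t \left(4 + t\right)}$ ($z{\left(t \right)} = \frac{t - 12}{t + 2 t \left(4 + t\right)} = \frac{-12 + t}{t + 2 t \left(4 + t\right)}$)
$- V{\left(129,z{\left(2 \right)} \right)} = \left(-1\right) \left(-47\right) = 47$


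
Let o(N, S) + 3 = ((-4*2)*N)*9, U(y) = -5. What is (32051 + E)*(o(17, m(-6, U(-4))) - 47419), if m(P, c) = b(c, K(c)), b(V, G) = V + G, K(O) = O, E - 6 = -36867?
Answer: 233987260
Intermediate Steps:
E = -36861 (E = 6 - 36867 = -36861)
b(V, G) = G + V
m(P, c) = 2*c (m(P, c) = c + c = 2*c)
o(N, S) = -3 - 72*N (o(N, S) = -3 + ((-4*2)*N)*9 = -3 - 8*N*9 = -3 - 72*N)
(32051 + E)*(o(17, m(-6, U(-4))) - 47419) = (32051 - 36861)*((-3 - 72*17) - 47419) = -4810*((-3 - 1224) - 47419) = -4810*(-1227 - 47419) = -4810*(-48646) = 233987260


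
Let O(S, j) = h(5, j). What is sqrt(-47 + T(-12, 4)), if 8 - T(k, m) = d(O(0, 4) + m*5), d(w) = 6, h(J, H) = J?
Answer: 3*I*sqrt(5) ≈ 6.7082*I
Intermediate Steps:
O(S, j) = 5
T(k, m) = 2 (T(k, m) = 8 - 1*6 = 8 - 6 = 2)
sqrt(-47 + T(-12, 4)) = sqrt(-47 + 2) = sqrt(-45) = 3*I*sqrt(5)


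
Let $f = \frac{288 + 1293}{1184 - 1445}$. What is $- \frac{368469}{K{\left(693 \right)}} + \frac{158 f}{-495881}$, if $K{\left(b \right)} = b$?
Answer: $- \frac{1766255758345}{3321906819} \approx -531.7$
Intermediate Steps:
$f = - \frac{527}{87}$ ($f = \frac{1581}{-261} = 1581 \left(- \frac{1}{261}\right) = - \frac{527}{87} \approx -6.0575$)
$- \frac{368469}{K{\left(693 \right)}} + \frac{158 f}{-495881} = - \frac{368469}{693} + \frac{158 \left(- \frac{527}{87}\right)}{-495881} = \left(-368469\right) \frac{1}{693} - - \frac{83266}{43141647} = - \frac{40941}{77} + \frac{83266}{43141647} = - \frac{1766255758345}{3321906819}$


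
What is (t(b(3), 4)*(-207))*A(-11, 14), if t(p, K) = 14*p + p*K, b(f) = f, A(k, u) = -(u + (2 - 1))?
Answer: 167670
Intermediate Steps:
A(k, u) = -1 - u (A(k, u) = -(u + 1) = -(1 + u) = -1 - u)
t(p, K) = 14*p + K*p
(t(b(3), 4)*(-207))*A(-11, 14) = ((3*(14 + 4))*(-207))*(-1 - 1*14) = ((3*18)*(-207))*(-1 - 14) = (54*(-207))*(-15) = -11178*(-15) = 167670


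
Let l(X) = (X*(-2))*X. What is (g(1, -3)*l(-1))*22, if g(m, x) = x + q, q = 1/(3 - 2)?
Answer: 88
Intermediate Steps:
q = 1 (q = 1/1 = 1)
l(X) = -2*X**2 (l(X) = (-2*X)*X = -2*X**2)
g(m, x) = 1 + x (g(m, x) = x + 1 = 1 + x)
(g(1, -3)*l(-1))*22 = ((1 - 3)*(-2*(-1)**2))*22 = -(-4)*22 = -2*(-2)*22 = 4*22 = 88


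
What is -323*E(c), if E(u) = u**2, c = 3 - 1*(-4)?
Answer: -15827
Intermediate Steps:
c = 7 (c = 3 + 4 = 7)
-323*E(c) = -323*7**2 = -323*49 = -15827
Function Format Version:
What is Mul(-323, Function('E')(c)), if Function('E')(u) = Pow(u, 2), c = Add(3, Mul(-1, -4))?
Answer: -15827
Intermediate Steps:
c = 7 (c = Add(3, 4) = 7)
Mul(-323, Function('E')(c)) = Mul(-323, Pow(7, 2)) = Mul(-323, 49) = -15827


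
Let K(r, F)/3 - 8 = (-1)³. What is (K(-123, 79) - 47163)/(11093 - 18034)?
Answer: 47142/6941 ≈ 6.7918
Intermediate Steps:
K(r, F) = 21 (K(r, F) = 24 + 3*(-1)³ = 24 + 3*(-1) = 24 - 3 = 21)
(K(-123, 79) - 47163)/(11093 - 18034) = (21 - 47163)/(11093 - 18034) = -47142/(-6941) = -47142*(-1/6941) = 47142/6941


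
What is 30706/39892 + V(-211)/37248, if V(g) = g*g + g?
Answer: 121306317/61912384 ≈ 1.9593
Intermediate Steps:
V(g) = g + g**2 (V(g) = g**2 + g = g + g**2)
30706/39892 + V(-211)/37248 = 30706/39892 - 211*(1 - 211)/37248 = 30706*(1/39892) - 211*(-210)*(1/37248) = 15353/19946 + 44310*(1/37248) = 15353/19946 + 7385/6208 = 121306317/61912384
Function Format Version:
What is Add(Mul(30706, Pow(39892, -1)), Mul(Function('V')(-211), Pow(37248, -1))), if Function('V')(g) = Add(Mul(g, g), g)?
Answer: Rational(121306317, 61912384) ≈ 1.9593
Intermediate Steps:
Function('V')(g) = Add(g, Pow(g, 2)) (Function('V')(g) = Add(Pow(g, 2), g) = Add(g, Pow(g, 2)))
Add(Mul(30706, Pow(39892, -1)), Mul(Function('V')(-211), Pow(37248, -1))) = Add(Mul(30706, Pow(39892, -1)), Mul(Mul(-211, Add(1, -211)), Pow(37248, -1))) = Add(Mul(30706, Rational(1, 39892)), Mul(Mul(-211, -210), Rational(1, 37248))) = Add(Rational(15353, 19946), Mul(44310, Rational(1, 37248))) = Add(Rational(15353, 19946), Rational(7385, 6208)) = Rational(121306317, 61912384)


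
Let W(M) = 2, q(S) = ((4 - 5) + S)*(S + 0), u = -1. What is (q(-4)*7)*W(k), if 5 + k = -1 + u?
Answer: 280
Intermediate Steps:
k = -7 (k = -5 + (-1 - 1) = -5 - 2 = -7)
q(S) = S*(-1 + S) (q(S) = (-1 + S)*S = S*(-1 + S))
(q(-4)*7)*W(k) = (-4*(-1 - 4)*7)*2 = (-4*(-5)*7)*2 = (20*7)*2 = 140*2 = 280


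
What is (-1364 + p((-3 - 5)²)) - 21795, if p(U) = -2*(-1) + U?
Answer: -23093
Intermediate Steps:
p(U) = 2 + U
(-1364 + p((-3 - 5)²)) - 21795 = (-1364 + (2 + (-3 - 5)²)) - 21795 = (-1364 + (2 + (-8)²)) - 21795 = (-1364 + (2 + 64)) - 21795 = (-1364 + 66) - 21795 = -1298 - 21795 = -23093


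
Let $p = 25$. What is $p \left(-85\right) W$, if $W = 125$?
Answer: $-265625$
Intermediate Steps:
$p \left(-85\right) W = 25 \left(-85\right) 125 = \left(-2125\right) 125 = -265625$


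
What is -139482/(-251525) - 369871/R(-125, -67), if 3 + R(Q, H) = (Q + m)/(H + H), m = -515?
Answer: -6233114221067/29931475 ≈ -2.0825e+5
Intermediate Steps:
R(Q, H) = -3 + (-515 + Q)/(2*H) (R(Q, H) = -3 + (Q - 515)/(H + H) = -3 + (-515 + Q)/((2*H)) = -3 + (-515 + Q)*(1/(2*H)) = -3 + (-515 + Q)/(2*H))
-139482/(-251525) - 369871/R(-125, -67) = -139482/(-251525) - 369871*(-134/(-515 - 125 - 6*(-67))) = -139482*(-1/251525) - 369871*(-134/(-515 - 125 + 402)) = 139482/251525 - 369871/((½)*(-1/67)*(-238)) = 139482/251525 - 369871/119/67 = 139482/251525 - 369871*67/119 = 139482/251525 - 24781357/119 = -6233114221067/29931475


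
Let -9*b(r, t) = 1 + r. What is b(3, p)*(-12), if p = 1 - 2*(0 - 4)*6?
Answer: 16/3 ≈ 5.3333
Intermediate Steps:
p = 49 (p = 1 - 2*(-4)*6 = 1 + 8*6 = 1 + 48 = 49)
b(r, t) = -1/9 - r/9 (b(r, t) = -(1 + r)/9 = -1/9 - r/9)
b(3, p)*(-12) = (-1/9 - 1/9*3)*(-12) = (-1/9 - 1/3)*(-12) = -4/9*(-12) = 16/3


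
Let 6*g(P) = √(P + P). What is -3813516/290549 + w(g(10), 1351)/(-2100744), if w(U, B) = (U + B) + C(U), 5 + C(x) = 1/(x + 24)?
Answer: -2963724162384869/225792957538116 - 2585*√5/16319629764 ≈ -13.126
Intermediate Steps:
C(x) = -5 + 1/(24 + x) (C(x) = -5 + 1/(x + 24) = -5 + 1/(24 + x))
g(P) = √2*√P/6 (g(P) = √(P + P)/6 = √(2*P)/6 = (√2*√P)/6 = √2*√P/6)
w(U, B) = B + U + (-119 - 5*U)/(24 + U) (w(U, B) = (U + B) + (-119 - 5*U)/(24 + U) = (B + U) + (-119 - 5*U)/(24 + U) = B + U + (-119 - 5*U)/(24 + U))
-3813516/290549 + w(g(10), 1351)/(-2100744) = -3813516/290549 + ((-119 - 5*√2*√10/6 + (24 + √2*√10/6)*(1351 + √2*√10/6))/(24 + √2*√10/6))/(-2100744) = -3813516*1/290549 + ((-119 - 5*√5/3 + (24 + √5/3)*(1351 + √5/3))/(24 + √5/3))*(-1/2100744) = -544788/41507 + ((-119 - 5*√5/3 + (24 + √5/3)*(1351 + √5/3))/(24 + √5/3))*(-1/2100744) = -544788/41507 - (-119 - 5*√5/3 + (24 + √5/3)*(1351 + √5/3))/(2100744*(24 + √5/3))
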